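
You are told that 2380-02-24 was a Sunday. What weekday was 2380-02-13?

Count forward from the earlier date (February 13, 2380) to the later (February 24, 2380):
Within February 2380: 24 − 13 = 11 days.
11 mod 7 = 4, so 4 days before Sunday is Wednesday.

Wednesday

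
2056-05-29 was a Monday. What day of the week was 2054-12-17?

Thursday

Count forward from the earlier date (December 17, 2054) to the later (May 29, 2056):
December 2054: 31 − 17 = 14 days remain.
Then 16 full months totalling 486 days.
May 1–29, 2056: 29 days.
Total: 14 + 486 + 29 = 529 days.
529 mod 7 = 4, so 4 days before Monday is Thursday.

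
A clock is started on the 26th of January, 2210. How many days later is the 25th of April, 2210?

89

January 2210: 31 − 26 = 5 days remain.
Then February 2210 (28), March (31): 28 + 31 = 59 days.
April 1–25, 2210: 25 days.
Total: 5 + 59 + 25 = 89 days.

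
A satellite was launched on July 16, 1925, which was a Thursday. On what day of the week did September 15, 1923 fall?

Count forward from the earlier date (September 15, 1923) to the later (July 16, 1925):
September 15, 1923 → September 15, 1924: 366 days (1924 is a leap year).
September 1924: 30 − 15 = 15 days remain.
Then 9 full months totalling 273 days.
July 1–16, 1925: 16 days.
Residual: 304 days.
Total: 670 days.
670 mod 7 = 5, so 5 days before Thursday is Saturday.

Saturday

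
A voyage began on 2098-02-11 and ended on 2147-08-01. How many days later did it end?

18067

Day-of-year of February 11, 2098: 42.
Day-of-year of August 1, 2147: 213.
2098 has 365 days, so 365 − 42 = 323 days remain in 2098.
Full years 2099–2146: 37 common + 11 leap = 37×365 + 11×366 = 17531 days.
Total: 323 + 17531 + 213 = 18067 days.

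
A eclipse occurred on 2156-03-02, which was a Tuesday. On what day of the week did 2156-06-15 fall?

Tuesday

March 2156: 31 − 2 = 29 days remain.
Then April (30), May (31): 30 + 31 = 61 days.
June 1–15, 2156: 15 days.
Total: 29 + 61 + 15 = 105 days.
105 is a multiple of 7, so 2156-06-15 falls on the same weekday: Tuesday.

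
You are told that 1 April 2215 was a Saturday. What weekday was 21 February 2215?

Count forward from the earlier date (February 21, 2215) to the later (April 1, 2215):
February 2215: 28 − 21 = 7 days remain (2215 is not a leap year, so February has 28 days).
Then March (31): 31 days.
April 1, 2215: 1 day.
Total: 7 + 31 + 1 = 39 days.
39 mod 7 = 4, so 4 days before Saturday is Tuesday.

Tuesday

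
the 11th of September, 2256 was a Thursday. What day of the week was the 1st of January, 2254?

Sunday

Count forward from the earlier date (January 1, 2254) to the later (September 11, 2256):
January 1, 2254 → January 1, 2255: 365 days.
January 1, 2255 → January 1, 2256: 365 days.
January 2256: 31 − 1 = 30 days remain.
Then February 2256 (29), March (31), April (30), May (31), June (30), July (31), August (31): 29 + 31 + 30 + 31 + 30 + 31 + 31 = 213 days.
September 1–11, 2256: 11 days.
Residual: 254 days.
Total: 984 days.
984 mod 7 = 4, so 4 days before Thursday is Sunday.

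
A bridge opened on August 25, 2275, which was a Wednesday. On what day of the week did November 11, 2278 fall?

Day-of-year of August 25, 2275: 237.
Day-of-year of November 11, 2278: 315.
2275 has 365 days, so 365 − 237 = 128 days remain in 2275.
Full years: 2276: 366; 2277: 365. Sum = 731.
Total: 128 + 731 + 315 = 1174 days.
1174 mod 7 = 5, so 5 days after Wednesday is Monday.

Monday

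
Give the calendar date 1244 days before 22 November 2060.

27 June 2057

Count 1244 days before November 22, 2060:
June 27, 2057 → June 27, 2058: 365 days.
June 27, 2058 → June 27, 2059: 365 days.
June 27, 2059 → June 27, 2060: 366 days (2060 is a leap year).
June 2060: 30 − 27 = 3 days remain.
Then July (31), August (31), September (30), October (31): 31 + 31 + 30 + 31 = 123 days.
November 1–22, 2060: 22 days.
Residual: 148 days.
Total: 1244 days.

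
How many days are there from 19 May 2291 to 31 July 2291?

73

May 2291: 31 − 19 = 12 days remain.
Then June (30): 30 days.
July 1–31, 2291: 31 days.
Total: 12 + 30 + 31 = 73 days.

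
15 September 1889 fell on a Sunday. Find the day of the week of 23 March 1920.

From September 15, 1889 to September 15, 1919: 30 years, of which 6 contain a Feb 29 — 24×365 + 6×366 = 10956 days.
(1900 is not a leap year (divisible by 100 but not 400).)
September 1919: 30 − 15 = 15 days remain.
Then October (31), November (30), December (31), January (31), February 1920 (29): 31 + 30 + 31 + 31 + 29 = 152 days.
March 1–23, 1920: 23 days.
Residual: 190 days.
Total: 11146 days.
11146 mod 7 = 2, so 2 days after Sunday is Tuesday.

Tuesday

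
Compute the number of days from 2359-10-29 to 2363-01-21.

1180

Day-of-year of October 29, 2359: 302.
Day-of-year of January 21, 2363: 21.
2359 has 365 days, so 365 − 302 = 63 days remain in 2359.
Full years: 2360: 366; 2361: 365; 2362: 365. Sum = 1096.
Total: 63 + 1096 + 21 = 1180 days.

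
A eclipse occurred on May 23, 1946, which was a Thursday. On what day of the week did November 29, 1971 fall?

Day-of-year of May 23, 1946: 143.
Day-of-year of November 29, 1971: 333.
1946 has 365 days, so 365 − 143 = 222 days remain in 1946.
Full years 1947–1970: 18 common + 6 leap = 18×365 + 6×366 = 8766 days.
Total: 222 + 8766 + 333 = 9321 days.
9321 mod 7 = 4, so 4 days after Thursday is Monday.

Monday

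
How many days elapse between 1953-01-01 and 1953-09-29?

January 1953: 31 − 1 = 30 days remain.
Then February 1953 (28), March (31), April (30), May (31), June (30), July (31), August (31): 28 + 31 + 30 + 31 + 30 + 31 + 31 = 212 days.
September 1–29, 1953: 29 days.
Total: 30 + 212 + 29 = 271 days.

271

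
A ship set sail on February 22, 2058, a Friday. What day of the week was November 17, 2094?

Day-of-year of February 22, 2058: 53.
Day-of-year of November 17, 2094: 321.
2058 has 365 days, so 365 − 53 = 312 days remain in 2058.
Full years 2059–2093: 26 common + 9 leap = 26×365 + 9×366 = 12784 days.
Total: 312 + 12784 + 321 = 13417 days.
13417 mod 7 = 5, so 5 days after Friday is Wednesday.

Wednesday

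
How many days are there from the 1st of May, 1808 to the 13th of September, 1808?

May 1808: 31 − 1 = 30 days remain.
Then June (30), July (31), August (31): 30 + 31 + 31 = 92 days.
September 1–13, 1808: 13 days.
Total: 30 + 92 + 13 = 135 days.

135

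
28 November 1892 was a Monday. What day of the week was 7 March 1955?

Day-of-year of November 28, 1892: 333.
Day-of-year of March 7, 1955: 66.
1892 has 366 days, so 366 − 333 = 33 days remain in 1892.
Full years 1893–1954: 48 common + 14 leap = 48×365 + 14×366 = 22644 days.
Total: 33 + 22644 + 66 = 22743 days.
22743 is a multiple of 7, so 7 March 1955 falls on the same weekday: Monday.

Monday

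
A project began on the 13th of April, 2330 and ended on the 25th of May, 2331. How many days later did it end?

Day-of-year of April 13, 2330: 103.
Day-of-year of May 25, 2331: 145.
2330 has 365 days, so 365 − 103 = 262 days remain in 2330.
Total: 262 + 145 = 407 days.

407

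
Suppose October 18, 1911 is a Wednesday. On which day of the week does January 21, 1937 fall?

Thursday

Day-of-year of October 18, 1911: 291.
Day-of-year of January 21, 1937: 21.
1911 has 365 days, so 365 − 291 = 74 days remain in 1911.
Full years 1912–1936: 18 common + 7 leap = 18×365 + 7×366 = 9132 days.
Total: 74 + 9132 + 21 = 9227 days.
9227 mod 7 = 1, so 1 day after Wednesday is Thursday.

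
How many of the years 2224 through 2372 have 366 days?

37

Years divisible by 4: 2224, 2228, …, 2372 — 38 in all.
Of these, 2300 is divisible by 100 but not 400, so not leap.
Leap years: 38 − 1 = 37.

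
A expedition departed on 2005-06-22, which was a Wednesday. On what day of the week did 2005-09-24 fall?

Saturday

June 2005: 30 − 22 = 8 days remain.
Then July (31), August (31): 31 + 31 = 62 days.
September 1–24, 2005: 24 days.
Total: 8 + 62 + 24 = 94 days.
94 mod 7 = 3, so 3 days after Wednesday is Saturday.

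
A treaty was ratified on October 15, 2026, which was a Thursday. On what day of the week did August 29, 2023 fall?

Tuesday

Count forward from the earlier date (August 29, 2023) to the later (October 15, 2026):
Day-of-year of August 29, 2023: 241.
Day-of-year of October 15, 2026: 288.
2023 has 365 days, so 365 − 241 = 124 days remain in 2023.
Full years: 2024: 366; 2025: 365. Sum = 731.
Total: 124 + 731 + 288 = 1143 days.
1143 mod 7 = 2, so 2 days before Thursday is Tuesday.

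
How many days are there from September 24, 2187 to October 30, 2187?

36

September 2187: 30 − 24 = 6 days remain.
October 1–30, 2187: 30 days.
Total: 6 + 30 = 36 days.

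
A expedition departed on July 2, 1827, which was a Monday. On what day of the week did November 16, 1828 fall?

July 2, 1827 → July 2, 1828: 366 days (1828 is a leap year).
July 1828: 31 − 2 = 29 days remain.
Then August (31), September (30), October (31): 31 + 30 + 31 = 92 days.
November 1–16, 1828: 16 days.
Residual: 137 days.
Total: 503 days.
503 mod 7 = 6, so 6 days after Monday is Sunday.

Sunday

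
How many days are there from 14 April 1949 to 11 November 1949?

April 1949: 30 − 14 = 16 days remain.
Then May (31), June (30), July (31), August (31), September (30), October (31): 31 + 30 + 31 + 31 + 30 + 31 = 184 days.
November 1–11, 1949: 11 days.
Total: 16 + 184 + 11 = 211 days.

211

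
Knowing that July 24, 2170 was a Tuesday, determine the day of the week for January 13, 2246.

From July 24, 2170 to July 24, 2245: 75 years, of which 18 contain a Feb 29 — 57×365 + 18×366 = 27393 days.
(2200 is not a leap year (divisible by 100 but not 400).)
July 2245: 31 − 24 = 7 days remain.
Then August (31), September (30), October (31), November (30), December (31): 31 + 30 + 31 + 30 + 31 = 153 days.
January 1–13, 2246: 13 days.
Residual: 173 days.
Total: 27566 days.
27566 is a multiple of 7, so January 13, 2246 falls on the same weekday: Tuesday.

Tuesday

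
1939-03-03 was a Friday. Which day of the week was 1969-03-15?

Day-of-year of March 3, 1939: 62.
Day-of-year of March 15, 1969: 74.
1939 has 365 days, so 365 − 62 = 303 days remain in 1939.
Full years 1940–1968: 21 common + 8 leap = 21×365 + 8×366 = 10593 days.
Total: 303 + 10593 + 74 = 10970 days.
10970 mod 7 = 1, so 1 day after Friday is Saturday.

Saturday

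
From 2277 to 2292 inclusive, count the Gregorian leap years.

4

Years divisible by 4 in [2277, 2292]: 2280, 2284, 2288, 2292.
No century exceptions apply. Count: 4.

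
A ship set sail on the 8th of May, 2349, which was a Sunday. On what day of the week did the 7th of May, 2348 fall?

Friday

Count forward from the earlier date (May 7, 2348) to the later (May 8, 2349):
Day-of-year of May 7, 2348: 128.
Day-of-year of May 8, 2349: 128.
2348 has 366 days, so 366 − 128 = 238 days remain in 2348.
Total: 238 + 128 = 366 days.
366 mod 7 = 2, so 2 days before Sunday is Friday.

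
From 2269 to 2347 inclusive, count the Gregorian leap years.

Years divisible by 4: 2272, 2276, …, 2344 — 19 in all.
Of these, 2300 is divisible by 100 but not 400, so not leap.
Leap years: 19 − 1 = 18.

18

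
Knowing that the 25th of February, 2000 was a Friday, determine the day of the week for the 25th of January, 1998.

Sunday

Count forward from the earlier date (January 25, 1998) to the later (February 25, 2000):
Day-of-year of January 25, 1998: 25.
Day-of-year of February 25, 2000: 56.
1998 has 365 days, so 365 − 25 = 340 days remain in 1998.
Full years: 1999: 365. Sum = 365.
Total: 340 + 365 + 56 = 761 days.
761 mod 7 = 5, so 5 days before Friday is Sunday.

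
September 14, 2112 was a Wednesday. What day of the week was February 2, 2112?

Tuesday

Count forward from the earlier date (February 2, 2112) to the later (September 14, 2112):
February 2112: 29 − 2 = 27 days remain (2112 is a leap year, so February has 29 days).
Then March (31), April (30), May (31), June (30), July (31), August (31): 31 + 30 + 31 + 30 + 31 + 31 = 184 days.
September 1–14, 2112: 14 days.
Total: 27 + 184 + 14 = 225 days.
225 mod 7 = 1, so 1 day before Wednesday is Tuesday.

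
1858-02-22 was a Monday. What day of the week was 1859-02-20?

February 1858: 28 − 22 = 6 days remain (1858 is not a leap year, so February has 28 days).
Then 11 full months totalling 337 days.
February 1–20, 1859: 20 days (1859 is not a leap year).
Total: 6 + 337 + 20 = 363 days.
363 mod 7 = 6, so 6 days after Monday is Sunday.

Sunday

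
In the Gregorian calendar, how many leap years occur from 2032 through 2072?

11

Years divisible by 4 in [2032, 2072]: 2032, 2036, 2040, 2044, 2048, 2052, 2056, 2060, 2064, 2068, 2072.
No century exceptions apply. Count: 11.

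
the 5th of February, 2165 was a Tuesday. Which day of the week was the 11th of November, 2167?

Wednesday

Day-of-year of February 5, 2165: 36.
Day-of-year of November 11, 2167: 315.
2165 has 365 days, so 365 − 36 = 329 days remain in 2165.
Full years: 2166: 365. Sum = 365.
Total: 329 + 365 + 315 = 1009 days.
1009 mod 7 = 1, so 1 day after Tuesday is Wednesday.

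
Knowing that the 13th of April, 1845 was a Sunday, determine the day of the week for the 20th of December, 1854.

From April 13, 1845 to April 13, 1854: 9 years, of which 2 contain a Feb 29 — 7×365 + 2×366 = 3287 days.
April 1854: 30 − 13 = 17 days remain.
Then May (31), June (30), July (31), August (31), September (30), October (31), November (30): 31 + 30 + 31 + 31 + 30 + 31 + 30 = 214 days.
December 1–20, 1854: 20 days.
Residual: 251 days.
Total: 3538 days.
3538 mod 7 = 3, so 3 days after Sunday is Wednesday.

Wednesday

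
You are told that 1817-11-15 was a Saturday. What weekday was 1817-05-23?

Friday

Count forward from the earlier date (May 23, 1817) to the later (November 15, 1817):
May 1817: 31 − 23 = 8 days remain.
Then June (30), July (31), August (31), September (30), October (31): 30 + 31 + 31 + 30 + 31 = 153 days.
November 1–15, 1817: 15 days.
Total: 8 + 153 + 15 = 176 days.
176 mod 7 = 1, so 1 day before Saturday is Friday.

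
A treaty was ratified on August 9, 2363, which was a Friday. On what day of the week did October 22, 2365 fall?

Friday

August 9, 2363 → August 9, 2364: 366 days (2364 is a leap year).
August 9, 2364 → August 9, 2365: 365 days.
August 2365: 31 − 9 = 22 days remain.
Then September (30): 30 days.
October 1–22, 2365: 22 days.
Residual: 74 days.
Total: 805 days.
805 is a multiple of 7, so October 22, 2365 falls on the same weekday: Friday.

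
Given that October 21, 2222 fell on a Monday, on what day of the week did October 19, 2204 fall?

Count forward from the earlier date (October 19, 2204) to the later (October 21, 2222):
Day-of-year of October 19, 2204: 293.
Day-of-year of October 21, 2222: 294.
2204 has 366 days, so 366 − 293 = 73 days remain in 2204.
Full years 2205–2221: 13 common + 4 leap = 13×365 + 4×366 = 6209 days.
Total: 73 + 6209 + 294 = 6576 days.
6576 mod 7 = 3, so 3 days before Monday is Friday.

Friday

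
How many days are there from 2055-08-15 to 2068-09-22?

From August 15, 2055 to August 15, 2068: 13 years, of which 4 contain a Feb 29 — 9×365 + 4×366 = 4749 days.
August 2068: 31 − 15 = 16 days remain.
September 1–22, 2068: 22 days.
Residual: 38 days.
Total: 4787 days.

4787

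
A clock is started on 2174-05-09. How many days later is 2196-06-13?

8071

Day-of-year of May 9, 2174: 129.
Day-of-year of June 13, 2196: 165.
2174 has 365 days, so 365 − 129 = 236 days remain in 2174.
Full years 2175–2195: 16 common + 5 leap = 16×365 + 5×366 = 7670 days.
Total: 236 + 7670 + 165 = 8071 days.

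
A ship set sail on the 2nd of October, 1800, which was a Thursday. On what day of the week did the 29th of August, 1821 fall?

Wednesday

From October 2, 1800 to October 2, 1820: 20 years, of which 5 contain a Feb 29 — 15×365 + 5×366 = 7305 days.
October 1820: 31 − 2 = 29 days remain.
Then 9 full months totalling 273 days.
August 1–29, 1821: 29 days.
Residual: 331 days.
Total: 7636 days.
7636 mod 7 = 6, so 6 days after Thursday is Wednesday.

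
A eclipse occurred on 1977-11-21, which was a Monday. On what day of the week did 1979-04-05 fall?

Thursday

November 21, 1977 → November 21, 1978: 365 days.
November 1978: 30 − 21 = 9 days remain.
Then December (31), January (31), February 1979 (28), March (31): 31 + 31 + 28 + 31 = 121 days.
April 1–5, 1979: 5 days.
Residual: 135 days.
Total: 500 days.
500 mod 7 = 3, so 3 days after Monday is Thursday.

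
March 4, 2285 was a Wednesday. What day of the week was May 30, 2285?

March 2285: 31 − 4 = 27 days remain.
Then April (30): 30 days.
May 1–30, 2285: 30 days.
Total: 27 + 30 + 30 = 87 days.
87 mod 7 = 3, so 3 days after Wednesday is Saturday.

Saturday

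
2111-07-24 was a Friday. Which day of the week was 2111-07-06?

Count forward from the earlier date (July 6, 2111) to the later (July 24, 2111):
Within July 2111: 24 − 6 = 18 days.
18 mod 7 = 4, so 4 days before Friday is Monday.

Monday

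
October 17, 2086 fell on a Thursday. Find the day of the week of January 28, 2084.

Friday

Count forward from the earlier date (January 28, 2084) to the later (October 17, 2086):
January 2084: 31 − 28 = 3 days remain.
Then 32 full months totalling 973 days.
October 1–17, 2086: 17 days.
Total: 3 + 973 + 17 = 993 days.
993 mod 7 = 6, so 6 days before Thursday is Friday.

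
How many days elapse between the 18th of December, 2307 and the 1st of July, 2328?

7501

Day-of-year of December 18, 2307: 352.
Day-of-year of July 1, 2328: 183.
2307 has 365 days, so 365 − 352 = 13 days remain in 2307.
Full years 2308–2327: 15 common + 5 leap = 15×365 + 5×366 = 7305 days.
Total: 13 + 7305 + 183 = 7501 days.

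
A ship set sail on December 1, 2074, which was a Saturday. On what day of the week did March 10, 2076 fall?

Tuesday

December 1, 2074 → December 1, 2075: 365 days.
December 2075: 31 − 1 = 30 days remain.
Then January (31), February 2076 (29): 31 + 29 = 60 days.
March 1–10, 2076: 10 days.
Residual: 100 days.
Total: 465 days.
465 mod 7 = 3, so 3 days after Saturday is Tuesday.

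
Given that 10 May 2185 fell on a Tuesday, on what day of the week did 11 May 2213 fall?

Day-of-year of May 10, 2185: 130.
Day-of-year of May 11, 2213: 131.
2185 has 365 days, so 365 − 130 = 235 days remain in 2185.
Full years 2186–2212: 21 common + 6 leap = 21×365 + 6×366 = 9861 days.
Total: 235 + 9861 + 131 = 10227 days.
10227 is a multiple of 7, so 11 May 2213 falls on the same weekday: Tuesday.

Tuesday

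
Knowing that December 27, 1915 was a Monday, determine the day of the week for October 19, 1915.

Count forward from the earlier date (October 19, 1915) to the later (December 27, 1915):
October 1915: 31 − 19 = 12 days remain.
Then November (30): 30 days.
December 1–27, 1915: 27 days.
Total: 12 + 30 + 27 = 69 days.
69 mod 7 = 6, so 6 days before Monday is Tuesday.

Tuesday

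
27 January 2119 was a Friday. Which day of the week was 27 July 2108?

Count forward from the earlier date (July 27, 2108) to the later (January 27, 2119):
Day-of-year of July 27, 2108: 209.
Day-of-year of January 27, 2119: 27.
2108 has 366 days, so 366 − 209 = 157 days remain in 2108.
Full years 2109–2118: 8 common + 2 leap = 8×365 + 2×366 = 3652 days.
Total: 157 + 3652 + 27 = 3836 days.
3836 is a multiple of 7, so 27 July 2108 falls on the same weekday: Friday.

Friday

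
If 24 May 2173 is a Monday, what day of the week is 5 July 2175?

Day-of-year of May 24, 2173: 144.
Day-of-year of July 5, 2175: 186.
2173 has 365 days, so 365 − 144 = 221 days remain in 2173.
Full years: 2174: 365. Sum = 365.
Total: 221 + 365 + 186 = 772 days.
772 mod 7 = 2, so 2 days after Monday is Wednesday.

Wednesday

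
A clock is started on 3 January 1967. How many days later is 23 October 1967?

293

January 1967: 31 − 3 = 28 days remain.
Then February 1967 (28), March (31), April (30), May (31), June (30), July (31), August (31), September (30): 28 + 31 + 30 + 31 + 30 + 31 + 31 + 30 = 242 days.
October 1–23, 1967: 23 days.
Total: 28 + 242 + 23 = 293 days.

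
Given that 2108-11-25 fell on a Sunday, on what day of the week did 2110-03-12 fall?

Day-of-year of November 25, 2108: 330.
Day-of-year of March 12, 2110: 71.
2108 has 366 days, so 366 − 330 = 36 days remain in 2108.
Full years: 2109: 365. Sum = 365.
Total: 36 + 365 + 71 = 472 days.
472 mod 7 = 3, so 3 days after Sunday is Wednesday.

Wednesday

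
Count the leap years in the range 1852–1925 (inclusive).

18

Years divisible by 4: 1852, 1856, …, 1924 — 19 in all.
Of these, 1900 is divisible by 100 but not 400, so not leap.
Leap years: 19 − 1 = 18.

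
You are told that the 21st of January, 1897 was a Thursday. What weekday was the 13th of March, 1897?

January 1897: 31 − 21 = 10 days remain.
Then February 1897 (28): 28 days.
March 1–13, 1897: 13 days.
Total: 10 + 28 + 13 = 51 days.
51 mod 7 = 2, so 2 days after Thursday is Saturday.

Saturday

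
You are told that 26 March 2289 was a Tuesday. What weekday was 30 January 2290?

Thursday

March 2289: 31 − 26 = 5 days remain.
Then 9 full months totalling 275 days.
January 1–30, 2290: 30 days.
Total: 5 + 275 + 30 = 310 days.
310 mod 7 = 2, so 2 days after Tuesday is Thursday.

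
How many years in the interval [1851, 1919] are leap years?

Years divisible by 4: 1852, 1856, …, 1916 — 17 in all.
Of these, 1900 is divisible by 100 but not 400, so not leap.
Leap years: 17 − 1 = 16.

16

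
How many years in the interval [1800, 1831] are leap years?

Years divisible by 4 in [1800, 1831]: 1800, 1804, 1808, 1812, 1816, 1820, 1824, 1828.
Of these, 1800 is divisible by 100 but not 400, so not leap.
Leap years: 8 − 1 = 7.

7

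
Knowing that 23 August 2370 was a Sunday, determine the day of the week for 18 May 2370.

Monday

Count forward from the earlier date (May 18, 2370) to the later (August 23, 2370):
May 2370: 31 − 18 = 13 days remain.
Then June (30), July (31): 30 + 31 = 61 days.
August 1–23, 2370: 23 days.
Total: 13 + 61 + 23 = 97 days.
97 mod 7 = 6, so 6 days before Sunday is Monday.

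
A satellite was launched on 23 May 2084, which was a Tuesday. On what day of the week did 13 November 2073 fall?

Count forward from the earlier date (November 13, 2073) to the later (May 23, 2084):
From November 13, 2073 to November 13, 2083: 10 years, of which 2 contain a Feb 29 — 8×365 + 2×366 = 3652 days.
November 2083: 30 − 13 = 17 days remain.
Then December (31), January (31), February 2084 (29), March (31), April (30): 31 + 31 + 29 + 31 + 30 = 152 days.
May 1–23, 2084: 23 days.
Residual: 192 days.
Total: 3844 days.
3844 mod 7 = 1, so 1 day before Tuesday is Monday.

Monday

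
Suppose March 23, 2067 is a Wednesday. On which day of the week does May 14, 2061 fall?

Count forward from the earlier date (May 14, 2061) to the later (March 23, 2067):
May 14, 2061 → May 14, 2062: 365 days.
May 14, 2062 → May 14, 2063: 365 days.
May 14, 2063 → May 14, 2064: 366 days (2064 is a leap year).
May 14, 2064 → May 14, 2065: 365 days.
May 14, 2065 → May 14, 2066: 365 days.
May 2066: 31 − 14 = 17 days remain.
Then 9 full months totalling 273 days.
March 1–23, 2067: 23 days.
Residual: 313 days.
Total: 2139 days.
2139 mod 7 = 4, so 4 days before Wednesday is Saturday.

Saturday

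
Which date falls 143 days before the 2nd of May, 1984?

the 11th of December, 1983

Count 143 days before May 2, 1984:
Day-of-year of December 11, 1983: 345.
Day-of-year of May 2, 1984: 123.
1983 has 365 days, so 365 − 345 = 20 days remain in 1983.
Total: 20 + 123 = 143 days.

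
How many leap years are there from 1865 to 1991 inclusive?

Years divisible by 4: 1868, 1872, …, 1988 — 31 in all.
Of these, 1900 is divisible by 100 but not 400, so not leap.
Leap years: 31 − 1 = 30.

30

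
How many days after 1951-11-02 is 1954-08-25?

November 2, 1951 → November 2, 1952: 366 days (1952 is a leap year).
November 2, 1952 → November 2, 1953: 365 days.
November 1953: 30 − 2 = 28 days remain.
Then December (31), January (31), February 1954 (28), March (31), April (30), May (31), June (30), July (31): 31 + 31 + 28 + 31 + 30 + 31 + 30 + 31 = 243 days.
August 1–25, 1954: 25 days.
Residual: 296 days.
Total: 1027 days.

1027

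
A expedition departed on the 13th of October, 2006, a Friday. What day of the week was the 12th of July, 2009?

Sunday

Day-of-year of October 13, 2006: 286.
Day-of-year of July 12, 2009: 193.
2006 has 365 days, so 365 − 286 = 79 days remain in 2006.
Full years: 2007: 365; 2008: 366. Sum = 731.
Total: 79 + 731 + 193 = 1003 days.
1003 mod 7 = 2, so 2 days after Friday is Sunday.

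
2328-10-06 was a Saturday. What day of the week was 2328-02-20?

Monday

Count forward from the earlier date (February 20, 2328) to the later (October 6, 2328):
February 2328: 29 − 20 = 9 days remain (2328 is a leap year, so February has 29 days).
Then March (31), April (30), May (31), June (30), July (31), August (31), September (30): 31 + 30 + 31 + 30 + 31 + 31 + 30 = 214 days.
October 1–6, 2328: 6 days.
Total: 9 + 214 + 6 = 229 days.
229 mod 7 = 5, so 5 days before Saturday is Monday.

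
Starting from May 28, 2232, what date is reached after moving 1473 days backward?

May 16, 2228

Count 1473 days before May 28, 2232:
Day-of-year of May 16, 2228: 137.
Day-of-year of May 28, 2232: 149.
2228 has 366 days, so 366 − 137 = 229 days remain in 2228.
Full years: 2229: 365; 2230: 365; 2231: 365. Sum = 1095.
Total: 229 + 1095 + 149 = 1473 days.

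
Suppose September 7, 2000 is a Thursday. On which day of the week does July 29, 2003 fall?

Tuesday

Day-of-year of September 7, 2000: 251.
Day-of-year of July 29, 2003: 210.
2000 has 366 days, so 366 − 251 = 115 days remain in 2000.
Full years: 2001: 365; 2002: 365. Sum = 730.
Total: 115 + 730 + 210 = 1055 days.
1055 mod 7 = 5, so 5 days after Thursday is Tuesday.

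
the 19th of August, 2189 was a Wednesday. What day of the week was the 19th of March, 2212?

Thursday

Day-of-year of August 19, 2189: 231.
Day-of-year of March 19, 2212: 79.
2189 has 365 days, so 365 − 231 = 134 days remain in 2189.
Full years 2190–2211: 18 common + 4 leap = 18×365 + 4×366 = 8034 days.
Total: 134 + 8034 + 79 = 8247 days.
8247 mod 7 = 1, so 1 day after Wednesday is Thursday.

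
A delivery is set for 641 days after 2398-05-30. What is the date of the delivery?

2400-03-01

Count 641 days after May 30, 2398:
May 2398: 31 − 30 = 1 day remains.
Then 21 full months totalling 639 days.
March 1, 2400: 1 day.
Total: 1 + 639 + 1 = 641 days.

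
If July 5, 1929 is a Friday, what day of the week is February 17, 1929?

Count forward from the earlier date (February 17, 1929) to the later (July 5, 1929):
February 1929: 28 − 17 = 11 days remain (1929 is not a leap year, so February has 28 days).
Then March (31), April (30), May (31), June (30): 31 + 30 + 31 + 30 = 122 days.
July 1–5, 1929: 5 days.
Total: 11 + 122 + 5 = 138 days.
138 mod 7 = 5, so 5 days before Friday is Sunday.

Sunday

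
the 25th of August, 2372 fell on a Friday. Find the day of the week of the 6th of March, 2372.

Count forward from the earlier date (March 6, 2372) to the later (August 25, 2372):
March 2372: 31 − 6 = 25 days remain.
Then April (30), May (31), June (30), July (31): 30 + 31 + 30 + 31 = 122 days.
August 1–25, 2372: 25 days.
Total: 25 + 122 + 25 = 172 days.
172 mod 7 = 4, so 4 days before Friday is Monday.

Monday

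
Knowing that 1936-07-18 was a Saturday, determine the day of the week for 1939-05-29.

Monday

Day-of-year of July 18, 1936: 200.
Day-of-year of May 29, 1939: 149.
1936 has 366 days, so 366 − 200 = 166 days remain in 1936.
Full years: 1937: 365; 1938: 365. Sum = 730.
Total: 166 + 730 + 149 = 1045 days.
1045 mod 7 = 2, so 2 days after Saturday is Monday.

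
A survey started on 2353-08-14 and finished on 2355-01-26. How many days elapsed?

August 14, 2353 → August 14, 2354: 365 days.
August 2354: 31 − 14 = 17 days remain.
Then September (30), October (31), November (30), December (31): 30 + 31 + 30 + 31 = 122 days.
January 1–26, 2355: 26 days.
Residual: 165 days.
Total: 530 days.

530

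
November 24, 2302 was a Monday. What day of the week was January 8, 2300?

Count forward from the earlier date (January 8, 2300) to the later (November 24, 2302):
January 2300: 31 − 8 = 23 days remain.
Then 33 full months totalling 1003 days.
November 1–24, 2302: 24 days.
Total: 23 + 1003 + 24 = 1050 days.
1050 is a multiple of 7, so January 8, 2300 falls on the same weekday: Monday.

Monday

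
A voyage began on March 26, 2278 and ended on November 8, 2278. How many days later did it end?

227

March 2278: 31 − 26 = 5 days remain.
Then April (30), May (31), June (30), July (31), August (31), September (30), October (31): 30 + 31 + 30 + 31 + 31 + 30 + 31 = 214 days.
November 1–8, 2278: 8 days.
Total: 5 + 214 + 8 = 227 days.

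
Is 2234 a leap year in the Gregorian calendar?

2234 is not a leap year.

No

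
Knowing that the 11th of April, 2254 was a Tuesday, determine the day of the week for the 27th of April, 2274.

Monday

From April 11, 2254 to April 11, 2274: 20 years, of which 5 contain a Feb 29 — 15×365 + 5×366 = 7305 days.
Within April 2274: 27 − 11 = 16 days.
Total: 7321 days.
7321 mod 7 = 6, so 6 days after Tuesday is Monday.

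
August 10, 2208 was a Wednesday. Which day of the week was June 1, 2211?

August 10, 2208 → August 10, 2209: 365 days.
August 10, 2209 → August 10, 2210: 365 days.
August 2210: 31 − 10 = 21 days remain.
Then 9 full months totalling 273 days.
June 1, 2211: 1 day.
Residual: 295 days.
Total: 1025 days.
1025 mod 7 = 3, so 3 days after Wednesday is Saturday.

Saturday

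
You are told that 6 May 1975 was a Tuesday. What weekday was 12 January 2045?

Thursday

Day-of-year of May 6, 1975: 126.
Day-of-year of January 12, 2045: 12.
1975 has 365 days, so 365 − 126 = 239 days remain in 1975.
Full years 1976–2044: 51 common + 18 leap = 51×365 + 18×366 = 25203 days.
Total: 239 + 25203 + 12 = 25454 days.
25454 mod 7 = 2, so 2 days after Tuesday is Thursday.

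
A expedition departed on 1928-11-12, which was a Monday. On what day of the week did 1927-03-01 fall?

Count forward from the earlier date (March 1, 1927) to the later (November 12, 1928):
Day-of-year of March 1, 1927: 60.
Day-of-year of November 12, 1928: 317.
1927 has 365 days, so 365 − 60 = 305 days remain in 1927.
Total: 305 + 317 = 622 days.
622 mod 7 = 6, so 6 days before Monday is Tuesday.

Tuesday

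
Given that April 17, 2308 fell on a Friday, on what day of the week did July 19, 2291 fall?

Count forward from the earlier date (July 19, 2291) to the later (April 17, 2308):
Day-of-year of July 19, 2291: 200.
Day-of-year of April 17, 2308: 108.
2291 has 365 days, so 365 − 200 = 165 days remain in 2291.
Full years 2292–2307: 13 common + 3 leap = 13×365 + 3×366 = 5843 days.
Total: 165 + 5843 + 108 = 6116 days.
6116 mod 7 = 5, so 5 days before Friday is Sunday.

Sunday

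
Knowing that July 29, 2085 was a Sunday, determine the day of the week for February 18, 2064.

Count forward from the earlier date (February 18, 2064) to the later (July 29, 2085):
Day-of-year of February 18, 2064: 49.
Day-of-year of July 29, 2085: 210.
2064 has 366 days, so 366 − 49 = 317 days remain in 2064.
Full years 2065–2084: 15 common + 5 leap = 15×365 + 5×366 = 7305 days.
Total: 317 + 7305 + 210 = 7832 days.
7832 mod 7 = 6, so 6 days before Sunday is Monday.

Monday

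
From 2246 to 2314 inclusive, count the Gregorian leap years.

Years divisible by 4: 2248, 2252, …, 2312 — 17 in all.
Of these, 2300 is divisible by 100 but not 400, so not leap.
Leap years: 17 − 1 = 16.

16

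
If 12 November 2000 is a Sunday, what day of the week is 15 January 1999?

Count forward from the earlier date (January 15, 1999) to the later (November 12, 2000):
January 1999: 31 − 15 = 16 days remain.
Then 21 full months totalling 639 days.
November 1–12, 2000: 12 days.
Total: 16 + 639 + 12 = 667 days.
667 mod 7 = 2, so 2 days before Sunday is Friday.

Friday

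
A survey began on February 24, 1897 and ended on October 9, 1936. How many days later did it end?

14471

Day-of-year of February 24, 1897: 55.
Day-of-year of October 9, 1936: 283.
1897 has 365 days, so 365 − 55 = 310 days remain in 1897.
Full years 1898–1935: 30 common + 8 leap = 30×365 + 8×366 = 13878 days.
Total: 310 + 13878 + 283 = 14471 days.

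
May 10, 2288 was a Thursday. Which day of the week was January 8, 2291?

Thursday

Day-of-year of May 10, 2288: 131.
Day-of-year of January 8, 2291: 8.
2288 has 366 days, so 366 − 131 = 235 days remain in 2288.
Full years: 2289: 365; 2290: 365. Sum = 730.
Total: 235 + 730 + 8 = 973 days.
973 is a multiple of 7, so January 8, 2291 falls on the same weekday: Thursday.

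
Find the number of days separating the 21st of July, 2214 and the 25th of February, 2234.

7159

From July 21, 2214 to July 21, 2233: 19 years, of which 5 contain a Feb 29 — 14×365 + 5×366 = 6940 days.
July 2233: 31 − 21 = 10 days remain.
Then August (31), September (30), October (31), November (30), December (31), January (31): 31 + 30 + 31 + 30 + 31 + 31 = 184 days.
February 1–25, 2234: 25 days (2234 is not a leap year).
Residual: 219 days.
Total: 7159 days.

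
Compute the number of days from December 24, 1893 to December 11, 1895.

717

Day-of-year of December 24, 1893: 358.
Day-of-year of December 11, 1895: 345.
1893 has 365 days, so 365 − 358 = 7 days remain in 1893.
Full years: 1894: 365. Sum = 365.
Total: 7 + 365 + 345 = 717 days.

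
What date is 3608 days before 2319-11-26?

2310-01-09

Count 3608 days before November 26, 2319:
Day-of-year of January 9, 2310: 9.
Day-of-year of November 26, 2319: 330.
2310 has 365 days, so 365 − 9 = 356 days remain in 2310.
Full years 2311–2318: 6 common + 2 leap = 6×365 + 2×366 = 2922 days.
Total: 356 + 2922 + 330 = 3608 days.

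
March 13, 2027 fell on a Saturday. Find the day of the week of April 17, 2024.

Wednesday

Count forward from the earlier date (April 17, 2024) to the later (March 13, 2027):
Day-of-year of April 17, 2024: 108.
Day-of-year of March 13, 2027: 72.
2024 has 366 days, so 366 − 108 = 258 days remain in 2024.
Full years: 2025: 365; 2026: 365. Sum = 730.
Total: 258 + 730 + 72 = 1060 days.
1060 mod 7 = 3, so 3 days before Saturday is Wednesday.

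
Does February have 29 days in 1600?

1600 is a leap year (divisible by 400).

Yes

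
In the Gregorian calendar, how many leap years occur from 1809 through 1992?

45

Years divisible by 4: 1812, 1816, …, 1992 — 46 in all.
Of these, 1900 is divisible by 100 but not 400, so not leap.
Leap years: 46 − 1 = 45.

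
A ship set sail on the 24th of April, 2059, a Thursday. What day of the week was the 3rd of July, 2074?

Tuesday

Day-of-year of April 24, 2059: 114.
Day-of-year of July 3, 2074: 184.
2059 has 365 days, so 365 − 114 = 251 days remain in 2059.
Full years 2060–2073: 10 common + 4 leap = 10×365 + 4×366 = 5114 days.
Total: 251 + 5114 + 184 = 5549 days.
5549 mod 7 = 5, so 5 days after Thursday is Tuesday.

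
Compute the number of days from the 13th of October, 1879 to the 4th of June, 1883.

Day-of-year of October 13, 1879: 286.
Day-of-year of June 4, 1883: 155.
1879 has 365 days, so 365 − 286 = 79 days remain in 1879.
Full years: 1880: 366; 1881: 365; 1882: 365. Sum = 1096.
Total: 79 + 1096 + 155 = 1330 days.

1330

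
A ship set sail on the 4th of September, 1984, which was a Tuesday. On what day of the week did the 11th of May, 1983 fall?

Wednesday

Count forward from the earlier date (May 11, 1983) to the later (September 4, 1984):
Day-of-year of May 11, 1983: 131.
Day-of-year of September 4, 1984: 248.
1983 has 365 days, so 365 − 131 = 234 days remain in 1983.
Total: 234 + 248 = 482 days.
482 mod 7 = 6, so 6 days before Tuesday is Wednesday.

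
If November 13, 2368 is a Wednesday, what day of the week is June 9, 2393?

Day-of-year of November 13, 2368: 318.
Day-of-year of June 9, 2393: 160.
2368 has 366 days, so 366 − 318 = 48 days remain in 2368.
Full years 2369–2392: 18 common + 6 leap = 18×365 + 6×366 = 8766 days.
Total: 48 + 8766 + 160 = 8974 days.
8974 is a multiple of 7, so June 9, 2393 falls on the same weekday: Wednesday.

Wednesday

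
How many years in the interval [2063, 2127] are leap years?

15

Years divisible by 4: 2064, 2068, …, 2124 — 16 in all.
Of these, 2100 is divisible by 100 but not 400, so not leap.
Leap years: 16 − 1 = 15.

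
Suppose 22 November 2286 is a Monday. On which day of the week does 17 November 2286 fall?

Wednesday

Count forward from the earlier date (November 17, 2286) to the later (November 22, 2286):
Within November 2286: 22 − 17 = 5 days.
5 mod 7 = 5, so 5 days before Monday is Wednesday.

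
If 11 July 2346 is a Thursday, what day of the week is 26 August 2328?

Sunday

Count forward from the earlier date (August 26, 2328) to the later (July 11, 2346):
Day-of-year of August 26, 2328: 239.
Day-of-year of July 11, 2346: 192.
2328 has 366 days, so 366 − 239 = 127 days remain in 2328.
Full years 2329–2345: 13 common + 4 leap = 13×365 + 4×366 = 6209 days.
Total: 127 + 6209 + 192 = 6528 days.
6528 mod 7 = 4, so 4 days before Thursday is Sunday.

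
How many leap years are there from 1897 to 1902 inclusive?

Years divisible by 4 in [1897, 1902]: 1900.
Of these, 1900 is divisible by 100 but not 400, so not leap.
Leap years: 1 − 1 = 0.

0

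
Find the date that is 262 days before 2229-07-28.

2228-11-08

Count 262 days before July 28, 2229:
November 2228: 30 − 8 = 22 days remain.
Then December (31), January (31), February 2229 (28), March (31), April (30), May (31), June (30): 31 + 31 + 28 + 31 + 30 + 31 + 30 = 212 days.
July 1–28, 2229: 28 days.
Total: 22 + 212 + 28 = 262 days.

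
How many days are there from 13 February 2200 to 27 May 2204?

1564

February 13, 2200 → February 13, 2201: 365 days (2200 is not a leap year (divisible by 100 but not 400)).
February 13, 2201 → February 13, 2202: 365 days.
February 13, 2202 → February 13, 2203: 365 days.
February 13, 2203 → February 13, 2204: 365 days.
February 2204: 29 − 13 = 16 days remain (2204 is a leap year, so February has 29 days).
Then March (31), April (30): 31 + 30 = 61 days.
May 1–27, 2204: 27 days.
Residual: 104 days.
Total: 1564 days.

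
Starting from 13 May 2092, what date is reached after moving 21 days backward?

22 April 2092

Count 21 days before May 13, 2092:
April 2092: 30 − 22 = 8 days remain.
May 1–13, 2092: 13 days.
Total: 8 + 13 = 21 days.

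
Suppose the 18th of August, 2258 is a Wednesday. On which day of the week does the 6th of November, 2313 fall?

Thursday

Day-of-year of August 18, 2258: 230.
Day-of-year of November 6, 2313: 310.
2258 has 365 days, so 365 − 230 = 135 days remain in 2258.
Full years 2259–2312: 41 common + 13 leap = 41×365 + 13×366 = 19723 days.
Total: 135 + 19723 + 310 = 20168 days.
20168 mod 7 = 1, so 1 day after Wednesday is Thursday.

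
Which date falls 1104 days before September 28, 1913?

September 20, 1910

Count 1104 days before September 28, 1913:
September 20, 1910 → September 20, 1911: 365 days.
September 20, 1911 → September 20, 1912: 366 days (1912 is a leap year).
September 20, 1912 → September 20, 1913: 365 days.
Within September 1913: 28 − 20 = 8 days.
Total: 1104 days.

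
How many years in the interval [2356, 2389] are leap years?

Years divisible by 4 in [2356, 2389]: 2356, 2360, 2364, 2368, 2372, 2376, 2380, 2384, 2388.
No century exceptions apply. Count: 9.

9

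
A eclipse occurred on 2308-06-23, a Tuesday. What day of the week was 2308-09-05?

June 2308: 30 − 23 = 7 days remain.
Then July (31), August (31): 31 + 31 = 62 days.
September 1–5, 2308: 5 days.
Total: 7 + 62 + 5 = 74 days.
74 mod 7 = 4, so 4 days after Tuesday is Saturday.

Saturday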